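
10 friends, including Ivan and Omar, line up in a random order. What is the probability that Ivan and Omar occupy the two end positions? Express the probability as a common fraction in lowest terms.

There are 10! = 3628800 arrangements.
Place Ivan and Omar at the ends in 2 ways, arrange the remaining 8 in 8! = 40320 ways: 2·40320 = 80640.
Probability = 80640/3628800 = 1/45.

1/45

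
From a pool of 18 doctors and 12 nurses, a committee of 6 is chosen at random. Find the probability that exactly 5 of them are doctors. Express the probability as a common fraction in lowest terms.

1632/9425

The sample space is all 6-subsets of the 30: C(30,6) = 593775.
Selections with exactly 5 doctors: choose 5 of the 18 doctors and 1 of the 12 nurses, C(18,5)·C(12,1) = 8568·12 = 102816.
Probability = 102816/593775 = 1632/9425.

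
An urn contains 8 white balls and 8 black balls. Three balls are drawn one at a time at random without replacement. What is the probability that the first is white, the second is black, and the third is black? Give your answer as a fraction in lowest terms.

Multiply the conditional probabilities at each draw: 8/16 · 8/15 · 7/14 = 448/3360 = 2/15.

2/15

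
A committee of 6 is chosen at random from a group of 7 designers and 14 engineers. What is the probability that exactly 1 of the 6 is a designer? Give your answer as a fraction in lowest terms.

1001/3876

The sample space is all 6-subsets of the 21: C(21,6) = 54264.
Selections with exactly 1 designer: choose 1 of the 7 designers and 5 of the 14 engineers, C(7,1)·C(14,5) = 7·2002 = 14014.
Probability = 14014/54264 = 1001/3876.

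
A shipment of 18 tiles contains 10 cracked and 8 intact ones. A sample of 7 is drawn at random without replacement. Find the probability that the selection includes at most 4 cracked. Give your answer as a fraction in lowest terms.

There are C(18,7) = 31824 ways to choose the 7.
Count the complement (more than 4 cracked): C(10,5)·C(8,2) + C(10,6)·C(8,1) + C(10,7)·C(8,0) = 7056 + 1680 + 120 = 8856.
Probability = 1 − 8856/31824 = 22968/31824 = 319/442.

319/442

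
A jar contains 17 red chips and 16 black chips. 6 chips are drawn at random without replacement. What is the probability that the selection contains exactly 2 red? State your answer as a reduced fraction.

2210/9889

There are C(33,6) = 1107568 ways to choose 6 from 33.
Selections with exactly 2 red: choose 2 of the 17 red and 4 of the 16 black, C(17,2)·C(16,4) = 136·1820 = 247520.
Probability = 247520/1107568 = 2210/9889.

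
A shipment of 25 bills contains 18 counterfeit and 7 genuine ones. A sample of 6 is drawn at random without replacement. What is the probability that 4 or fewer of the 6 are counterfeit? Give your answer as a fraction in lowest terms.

64/115

Total selections: C(25,6) = 177100.
Count the complement (more than 4 counterfeit): C(18,5)·C(7,1) + C(18,6)·C(7,0) = 59976 + 18564 = 78540.
Probability = 1 − 78540/177100 = 98560/177100 = 64/115.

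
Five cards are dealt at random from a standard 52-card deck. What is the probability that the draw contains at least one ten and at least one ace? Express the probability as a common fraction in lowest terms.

There are C(52,5) = 2598960 possible draws.
By inclusion-exclusion on the complements, draws missing all tens or all aces: C(48,5) + C(48,5) − C(44,5) = 1712304 + 1712304 − 1086008 = 2338600.
So draws with at least one of each: 2598960 − 2338600 = 260360, probability 260360/2598960 = 6509/64974.

6509/64974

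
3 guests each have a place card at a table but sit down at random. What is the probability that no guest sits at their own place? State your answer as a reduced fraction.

There are 3! = 6 seatings.
By inclusion-exclusion, seatings with no fixed points: C(3,0)·3! − C(3,1)·2! + C(3,2)·1! − C(3,3)·0! = 2.
Probability = 2/6 = 1/3.

1/3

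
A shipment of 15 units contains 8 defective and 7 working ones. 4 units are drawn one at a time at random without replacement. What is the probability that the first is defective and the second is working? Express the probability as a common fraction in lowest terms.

Multiply the conditional probabilities at each draw: 8/15 · 7/14 = 56/210 = 4/15.

4/15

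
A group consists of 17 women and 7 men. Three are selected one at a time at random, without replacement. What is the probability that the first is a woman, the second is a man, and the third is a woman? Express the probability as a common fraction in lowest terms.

119/759

Multiply the conditional probabilities at each draw: 17/24 · 7/23 · 16/22 = 1904/12144 = 119/759.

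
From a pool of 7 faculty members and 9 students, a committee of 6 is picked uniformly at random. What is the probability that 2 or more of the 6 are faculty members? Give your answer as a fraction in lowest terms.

Total selections: C(16,6) = 8008.
Count the complement (fewer than 2 faculty members): C(7,0)·C(9,6) + C(7,1)·C(9,5) = 84 + 882 = 966.
Probability = 1 − 966/8008 = 7042/8008 = 503/572.

503/572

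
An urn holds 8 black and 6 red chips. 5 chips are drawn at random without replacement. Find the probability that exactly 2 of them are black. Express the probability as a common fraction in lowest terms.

40/143

There are C(14,5) = 2002 ways to choose 5 from 14.
Selections with exactly 2 black: choose 2 of the 8 black and 3 of the 6 red, C(8,2)·C(6,3) = 28·20 = 560.
Probability = 560/2002 = 40/143.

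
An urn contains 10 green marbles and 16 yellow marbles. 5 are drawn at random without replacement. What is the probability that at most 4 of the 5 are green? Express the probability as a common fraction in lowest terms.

Total selections: C(26,5) = 65780.
The complement is exactly 5 green: C(10,5)·C(16,0) = 252.
Probability = 1 − 252/65780 = 65528/65780 = 16382/16445.

16382/16445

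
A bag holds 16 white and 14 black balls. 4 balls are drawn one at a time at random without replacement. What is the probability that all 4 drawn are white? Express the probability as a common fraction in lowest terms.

52/783

Multiply the conditional probabilities at each draw: 16/30 · 15/29 · 14/28 · 13/27 = 43680/657720 = 52/783.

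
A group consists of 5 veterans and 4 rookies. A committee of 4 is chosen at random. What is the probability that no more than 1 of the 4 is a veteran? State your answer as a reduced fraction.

Total selections: C(9,4) = 126.
Favorable selections (no more than 1 veteran): C(5,0)·C(4,4) + C(5,1)·C(4,3) = 1 + 20 = 21.
Probability = 21/126 = 1/6.

1/6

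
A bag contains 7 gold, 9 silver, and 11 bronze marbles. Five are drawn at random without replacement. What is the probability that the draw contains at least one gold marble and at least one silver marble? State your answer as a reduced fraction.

There are C(27,5) = 80730 possible draws.
By inclusion-exclusion on the complements, draws missing all gold or all silver: C(20,5) + C(18,5) − C(11,5) = 15504 + 8568 − 462 = 23610.
So draws with at least one of each: 80730 − 23610 = 57120, probability 57120/80730 = 1904/2691.

1904/2691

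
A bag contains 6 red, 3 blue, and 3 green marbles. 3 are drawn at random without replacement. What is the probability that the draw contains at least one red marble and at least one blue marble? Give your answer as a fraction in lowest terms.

117/220

There are C(12,3) = 220 possible draws.
By inclusion-exclusion on the complements, draws missing all red or all blue: C(6,3) + C(9,3) − C(3,3) = 20 + 84 − 1 = 103.
So draws with at least one of each: 220 − 103 = 117, probability 117/220.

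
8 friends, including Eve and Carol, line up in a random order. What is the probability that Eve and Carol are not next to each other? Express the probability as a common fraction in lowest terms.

There are 8! = 40320 arrangements.
Arrangements with Eve and Carol adjacent: 2·7! = 10080.
So not adjacent: 40320 − 10080 = 30240, probability 30240/40320 = 3/4.

3/4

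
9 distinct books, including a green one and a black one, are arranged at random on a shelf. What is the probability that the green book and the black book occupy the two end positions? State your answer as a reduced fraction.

There are 9! = 362880 arrangements.
Place the green book and the black book at the ends in 2 ways, arrange the remaining 7 in 7! = 5040 ways: 2·5040 = 10080.
Probability = 10080/362880 = 1/36.

1/36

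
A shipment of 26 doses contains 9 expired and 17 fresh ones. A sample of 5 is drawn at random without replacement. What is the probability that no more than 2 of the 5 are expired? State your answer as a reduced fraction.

13022/16445

Total selections: C(26,5) = 65780.
Favorable selections (no more than 2 expired): C(9,0)·C(17,5) + C(9,1)·C(17,4) + C(9,2)·C(17,3) = 6188 + 21420 + 24480 = 52088.
Probability = 52088/65780 = 13022/16445.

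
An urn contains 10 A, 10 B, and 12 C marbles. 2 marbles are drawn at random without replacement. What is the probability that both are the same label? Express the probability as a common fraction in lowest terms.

There are C(32,2) = 496 ways to draw 2 marbles.
All same label: C(10,2) + C(10,2) + C(12,2) = 45 + 45 + 66 = 156.
Probability = 156/496 = 39/124.

39/124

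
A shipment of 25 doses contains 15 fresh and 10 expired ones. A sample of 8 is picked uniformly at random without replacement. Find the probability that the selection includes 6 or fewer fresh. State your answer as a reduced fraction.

There are C(25,8) = 1081575 ways to choose the 8.
Count the complement (more than 6 fresh): C(15,7)·C(10,1) + C(15,8)·C(10,0) = 64350 + 6435 = 70785.
Probability = 1 − 70785/1081575 = 1010790/1081575 = 2042/2185.

2042/2185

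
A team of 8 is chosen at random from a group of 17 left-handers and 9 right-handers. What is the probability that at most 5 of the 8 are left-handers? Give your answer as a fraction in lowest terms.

Total selections: C(26,8) = 1562275.
Count the complement (more than 5 left-handers): C(17,6)·C(9,2) + C(17,7)·C(9,1) + C(17,8)·C(9,0) = 445536 + 175032 + 24310 = 644878.
Probability = 1 − 644878/1562275 = 917397/1562275 = 70569/120175.

70569/120175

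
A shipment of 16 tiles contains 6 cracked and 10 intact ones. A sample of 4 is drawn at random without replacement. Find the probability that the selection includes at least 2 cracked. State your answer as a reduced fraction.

89/182

There are C(16,4) = 1820 ways to choose the 4.
Count the complement (fewer than 2 cracked): C(6,0)·C(10,4) + C(6,1)·C(10,3) = 210 + 720 = 930.
Probability = 1 − 930/1820 = 890/1820 = 89/182.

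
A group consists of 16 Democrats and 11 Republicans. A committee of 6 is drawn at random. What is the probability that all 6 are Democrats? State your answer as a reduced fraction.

There are C(27,6) = 296010 possible selections.
Selections with all Democrats: C(16,6) = 8008.
Probability = 8008/296010 = 28/1035.

28/1035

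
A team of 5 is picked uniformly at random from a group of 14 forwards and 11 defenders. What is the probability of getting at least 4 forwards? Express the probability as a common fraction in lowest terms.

Total selections: C(25,5) = 53130.
Favorable selections (at least 4 forwards): C(14,4)·C(11,1) + C(14,5)·C(11,0) = 11011 + 2002 = 13013.
Probability = 13013/53130 = 169/690.

169/690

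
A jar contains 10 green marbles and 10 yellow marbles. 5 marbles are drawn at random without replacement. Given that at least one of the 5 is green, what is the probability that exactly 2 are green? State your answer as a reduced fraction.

Work in counts. Selections with at least one green: C(20,5) − C(10,5) = 15504 − 252 = 15252.
Of those, selections where exactly 2 are green: C(10,2)·C(10,3) = 45·120 = 5400.
Conditional probability = 5400/15252 = 450/1271.

450/1271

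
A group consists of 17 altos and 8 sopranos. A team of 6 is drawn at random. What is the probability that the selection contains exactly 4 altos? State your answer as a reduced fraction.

476/1265

There are C(25,6) = 177100 ways to choose 6 from 25.
Selections with exactly 4 altos: choose 4 of the 17 altos and 2 of the 8 sopranos, C(17,4)·C(8,2) = 2380·28 = 66640.
Probability = 66640/177100 = 476/1265.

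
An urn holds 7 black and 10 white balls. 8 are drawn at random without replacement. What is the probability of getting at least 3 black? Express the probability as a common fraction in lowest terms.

3803/4862

There are C(17,8) = 24310 ways to choose the 8.
Count the complement (fewer than 3 black): C(7,0)·C(10,8) + C(7,1)·C(10,7) + C(7,2)·C(10,6) = 45 + 840 + 4410 = 5295.
Probability = 1 − 5295/24310 = 19015/24310 = 3803/4862.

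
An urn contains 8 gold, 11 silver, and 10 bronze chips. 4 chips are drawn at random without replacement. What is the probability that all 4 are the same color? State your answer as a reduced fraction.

610/23751

There are C(29,4) = 23751 ways to draw 4 chips.
All same color: C(8,4) + C(11,4) + C(10,4) = 70 + 330 + 210 = 610.
Probability = 610/23751.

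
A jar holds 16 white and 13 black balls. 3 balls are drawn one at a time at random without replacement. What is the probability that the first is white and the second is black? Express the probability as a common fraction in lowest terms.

Multiply the conditional probabilities at each draw: 16/29 · 13/28 = 208/812 = 52/203.

52/203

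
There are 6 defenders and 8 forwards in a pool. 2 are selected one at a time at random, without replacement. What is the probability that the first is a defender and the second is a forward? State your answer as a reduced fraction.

24/91

Multiply the conditional probabilities at each draw: 6/14 · 8/13 = 48/182 = 24/91.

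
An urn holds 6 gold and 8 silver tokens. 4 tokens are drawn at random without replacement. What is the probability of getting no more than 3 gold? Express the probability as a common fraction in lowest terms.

986/1001

There are C(14,4) = 1001 ways to choose the 4.
The complement is exactly 4 gold: C(6,4)·C(8,0) = 15.
Probability = 1 − 15/1001 = 986/1001.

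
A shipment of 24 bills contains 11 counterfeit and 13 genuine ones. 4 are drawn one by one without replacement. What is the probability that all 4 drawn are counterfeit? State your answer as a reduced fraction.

5/161

Multiply the conditional probabilities at each draw: 11/24 · 10/23 · 9/22 · 8/21 = 7920/255024 = 5/161.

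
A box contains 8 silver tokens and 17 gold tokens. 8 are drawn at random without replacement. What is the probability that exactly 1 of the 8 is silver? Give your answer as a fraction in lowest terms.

14144/98325

Total number of selections: C(25,8) = 1081575.
Selections with exactly 1 silver: choose 1 of the 8 silver and 7 of the 17 gold, C(8,1)·C(17,7) = 8·19448 = 155584.
Probability = 155584/1081575 = 14144/98325.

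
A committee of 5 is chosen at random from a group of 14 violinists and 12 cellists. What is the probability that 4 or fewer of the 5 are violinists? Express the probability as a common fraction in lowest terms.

There are C(26,5) = 65780 ways to choose the 5.
Favorable selections (4 or fewer violinists): C(14,0)·C(12,5) + C(14,1)·C(12,4) + C(14,2)·C(12,3) + C(14,3)·C(12,2) + C(14,4)·C(12,1) = 792 + 6930 + 20020 + 24024 + 12012 = 63778.
Probability = 63778/65780 = 223/230.

223/230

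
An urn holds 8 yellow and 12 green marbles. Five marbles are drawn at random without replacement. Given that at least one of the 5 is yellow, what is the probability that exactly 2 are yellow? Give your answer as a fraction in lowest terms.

770/1839

Work in counts. Selections with at least one yellow: C(20,5) − C(12,5) = 15504 − 792 = 14712.
Of those, selections where exactly 2 are yellow: C(8,2)·C(12,3) = 28·220 = 6160.
Conditional probability = 6160/14712 = 770/1839.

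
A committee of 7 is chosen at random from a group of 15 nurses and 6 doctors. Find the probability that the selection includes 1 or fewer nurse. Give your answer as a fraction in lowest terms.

Total selections: C(21,7) = 116280.
Favorable selections (1 or fewer nurse): C(15,1)·C(6,6) = 15.
Probability = 15/116280 = 1/7752.

1/7752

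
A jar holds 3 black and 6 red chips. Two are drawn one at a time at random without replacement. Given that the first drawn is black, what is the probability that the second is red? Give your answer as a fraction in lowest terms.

After removing one black, 8 remain: 2 black and 6 red.
So the probability the next is red is 6/8 = 3/4.

3/4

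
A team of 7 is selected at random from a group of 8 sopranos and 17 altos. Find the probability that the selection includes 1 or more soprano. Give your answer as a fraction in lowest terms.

Total selections: C(25,7) = 480700.
The complement is all 7 are altos: C(17,7) = 19448.
Probability = 1 − 19448/480700 = 461252/480700 = 10483/10925.

10483/10925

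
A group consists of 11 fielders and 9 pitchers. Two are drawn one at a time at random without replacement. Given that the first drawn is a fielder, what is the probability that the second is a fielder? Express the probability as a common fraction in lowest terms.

10/19

After removing one fielder, 19 remain: 10 fielders and 9 pitchers.
So the probability the next is a fielder is 10/19.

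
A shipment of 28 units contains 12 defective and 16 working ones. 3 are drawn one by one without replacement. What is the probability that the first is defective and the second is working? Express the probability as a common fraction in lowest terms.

Multiply the conditional probabilities at each draw: 12/28 · 16/27 = 192/756 = 16/63.

16/63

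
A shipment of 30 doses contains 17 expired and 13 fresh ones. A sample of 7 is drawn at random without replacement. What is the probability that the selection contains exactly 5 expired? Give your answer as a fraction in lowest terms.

1547/6525

The sample space is all 7-subsets of the 30: C(30,7) = 2035800.
Selections with exactly 5 expired: choose 5 of the 17 expired and 2 of the 13 fresh, C(17,5)·C(13,2) = 6188·78 = 482664.
Probability = 482664/2035800 = 1547/6525.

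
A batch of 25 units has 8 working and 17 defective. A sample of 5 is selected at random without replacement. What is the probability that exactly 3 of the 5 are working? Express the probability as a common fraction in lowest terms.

There are C(25,5) = 53130 ways to choose 5 from 25.
Selections with exactly 3 working: choose 3 of the 8 working and 2 of the 17 defective, C(8,3)·C(17,2) = 56·136 = 7616.
Probability = 7616/53130 = 544/3795.

544/3795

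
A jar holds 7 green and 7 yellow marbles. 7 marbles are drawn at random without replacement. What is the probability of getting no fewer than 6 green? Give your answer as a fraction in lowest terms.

There are C(14,7) = 3432 ways to choose the 7.
Favorable selections (no fewer than 6 green): C(7,6)·C(7,1) + C(7,7)·C(7,0) = 49 + 1 = 50.
Probability = 50/3432 = 25/1716.

25/1716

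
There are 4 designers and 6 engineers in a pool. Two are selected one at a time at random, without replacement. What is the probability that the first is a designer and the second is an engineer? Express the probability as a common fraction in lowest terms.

Multiply the conditional probabilities at each draw: 4/10 · 6/9 = 24/90 = 4/15.

4/15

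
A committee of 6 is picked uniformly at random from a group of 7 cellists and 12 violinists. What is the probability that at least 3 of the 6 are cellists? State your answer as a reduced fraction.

Total selections: C(19,6) = 27132.
Favorable selections (at least 3 cellists): C(7,3)·C(12,3) + C(7,4)·C(12,2) + C(7,5)·C(12,1) + C(7,6)·C(12,0) = 7700 + 2310 + 252 + 7 = 10269.
Probability = 10269/27132 = 489/1292.

489/1292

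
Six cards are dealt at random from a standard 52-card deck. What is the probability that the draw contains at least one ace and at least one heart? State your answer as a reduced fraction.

There are C(52,6) = 20358520 possible draws.
By inclusion-exclusion on the complements, draws missing all aces or all hearts: C(48,6) + C(39,6) − C(36,6) = 12271512 + 3262623 − 1947792 = 13586343.
So draws with at least one of each: 20358520 − 13586343 = 6772177, probability 6772177/20358520.

6772177/20358520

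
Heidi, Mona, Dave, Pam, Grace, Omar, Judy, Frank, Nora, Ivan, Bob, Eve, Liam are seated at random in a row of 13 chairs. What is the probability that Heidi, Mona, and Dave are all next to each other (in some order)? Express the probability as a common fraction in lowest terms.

1/26

There are 13! = 6227020800 arrangements.
Treat the three as one block: 11! placements × 3! orders within the block = 39916800·6 = 239500800.
Probability = 239500800/6227020800 = 1/26.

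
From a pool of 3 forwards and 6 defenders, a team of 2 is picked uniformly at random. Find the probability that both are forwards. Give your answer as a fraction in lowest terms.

1/12

There are C(9,2) = 36 possible selections.
Selections with all forwards: C(3,2) = 3.
Probability = 3/36 = 1/12.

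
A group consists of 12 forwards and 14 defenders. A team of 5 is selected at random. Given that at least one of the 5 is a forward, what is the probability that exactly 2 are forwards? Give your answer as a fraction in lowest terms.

84/223

Work in counts. Selections with at least one forward: C(26,5) − C(14,5) = 65780 − 2002 = 63778.
Of those, selections where exactly 2 are forwards: C(12,2)·C(14,3) = 66·364 = 24024.
Conditional probability = 24024/63778 = 84/223.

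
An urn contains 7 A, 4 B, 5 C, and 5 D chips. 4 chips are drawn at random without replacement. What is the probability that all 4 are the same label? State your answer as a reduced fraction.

There are C(21,4) = 5985 ways to draw 4 chips.
All same label: C(7,4) + C(4,4) + C(5,4) + C(5,4) = 35 + 1 + 5 + 5 = 46.
Probability = 46/5985.

46/5985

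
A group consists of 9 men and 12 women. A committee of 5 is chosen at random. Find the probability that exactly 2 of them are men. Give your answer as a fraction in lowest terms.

There are C(21,5) = 20349 ways to choose 5 from 21.
Selections with exactly 2 men: choose 2 of the 9 men and 3 of the 12 women, C(9,2)·C(12,3) = 36·220 = 7920.
Probability = 7920/20349 = 880/2261.

880/2261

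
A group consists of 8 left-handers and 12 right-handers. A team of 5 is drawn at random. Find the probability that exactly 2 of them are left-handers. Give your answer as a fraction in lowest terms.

385/969

Total number of selections: C(20,5) = 15504.
Selections with exactly 2 left-handers: choose 2 of the 8 left-handers and 3 of the 12 right-handers, C(8,2)·C(12,3) = 28·220 = 6160.
Probability = 6160/15504 = 385/969.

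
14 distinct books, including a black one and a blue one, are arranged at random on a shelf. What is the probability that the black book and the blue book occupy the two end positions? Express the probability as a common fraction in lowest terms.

1/91

There are 14! = 87178291200 arrangements.
Place the black book and the blue book at the ends in 2 ways, arrange the remaining 12 in 12! = 479001600 ways: 2·479001600 = 958003200.
Probability = 958003200/87178291200 = 1/91.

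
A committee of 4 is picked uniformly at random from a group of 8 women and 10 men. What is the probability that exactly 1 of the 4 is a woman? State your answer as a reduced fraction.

Total number of selections: C(18,4) = 3060.
Selections with exactly 1 woman: choose 1 of the 8 women and 3 of the 10 men, C(8,1)·C(10,3) = 8·120 = 960.
Probability = 960/3060 = 16/51.

16/51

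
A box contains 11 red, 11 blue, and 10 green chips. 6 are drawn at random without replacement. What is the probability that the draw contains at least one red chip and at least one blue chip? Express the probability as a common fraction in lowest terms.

18997/21576

There are C(32,6) = 906192 possible draws.
By inclusion-exclusion on the complements, draws missing all red or all blue: C(21,6) + C(21,6) − C(10,6) = 54264 + 54264 − 210 = 108318.
So draws with at least one of each: 906192 − 108318 = 797874, probability 797874/906192 = 18997/21576.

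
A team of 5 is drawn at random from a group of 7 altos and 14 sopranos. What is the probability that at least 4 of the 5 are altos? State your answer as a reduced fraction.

Total selections: C(21,5) = 20349.
Favorable selections (at least 4 altos): C(7,4)·C(14,1) + C(7,5)·C(14,0) = 490 + 21 = 511.
Probability = 511/20349 = 73/2907.

73/2907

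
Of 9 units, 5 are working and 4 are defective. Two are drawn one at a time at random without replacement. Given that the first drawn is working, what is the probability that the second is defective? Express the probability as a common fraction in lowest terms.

1/2

After removing one working, 8 remain: 4 working and 4 defective.
So the probability the next is defective is 4/8 = 1/2.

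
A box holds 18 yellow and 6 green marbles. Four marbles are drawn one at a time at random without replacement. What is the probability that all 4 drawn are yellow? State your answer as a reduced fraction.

510/1771

Multiply the conditional probabilities at each draw: 18/24 · 17/23 · 16/22 · 15/21 = 73440/255024 = 510/1771.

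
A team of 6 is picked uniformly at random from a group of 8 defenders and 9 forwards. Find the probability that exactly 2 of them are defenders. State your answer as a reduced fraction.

63/221

Total number of selections: C(17,6) = 12376.
Selections with exactly 2 defenders: choose 2 of the 8 defenders and 4 of the 9 forwards, C(8,2)·C(9,4) = 28·126 = 3528.
Probability = 3528/12376 = 63/221.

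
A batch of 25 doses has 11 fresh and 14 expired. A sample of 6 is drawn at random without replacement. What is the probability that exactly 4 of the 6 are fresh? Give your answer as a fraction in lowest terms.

Total number of selections: C(25,6) = 177100.
Selections with exactly 4 fresh: choose 4 of the 11 fresh and 2 of the 14 expired, C(11,4)·C(14,2) = 330·91 = 30030.
Probability = 30030/177100 = 39/230.

39/230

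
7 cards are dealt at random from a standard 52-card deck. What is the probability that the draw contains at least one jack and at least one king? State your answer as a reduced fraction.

There are C(52,7) = 133784560 possible draws.
By inclusion-exclusion on the complements, draws missing all jacks or all kings: C(48,7) + C(48,7) − C(44,7) = 73629072 + 73629072 − 38320568 = 108937576.
So draws with at least one of each: 133784560 − 108937576 = 24846984, probability 24846984/133784560 = 3105873/16723070.

3105873/16723070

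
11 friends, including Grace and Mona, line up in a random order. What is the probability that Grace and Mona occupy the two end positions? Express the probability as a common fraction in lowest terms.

1/55

There are 11! = 39916800 arrangements.
Place Grace and Mona at the ends in 2 ways, arrange the remaining 9 in 9! = 362880 ways: 2·362880 = 725760.
Probability = 725760/39916800 = 1/55.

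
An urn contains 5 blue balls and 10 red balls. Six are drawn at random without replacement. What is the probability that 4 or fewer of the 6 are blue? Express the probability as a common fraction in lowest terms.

Total selections: C(15,6) = 5005.
The complement is exactly 5 blue: C(5,5)·C(10,1) = 10.
Probability = 1 − 10/5005 = 4995/5005 = 999/1001.

999/1001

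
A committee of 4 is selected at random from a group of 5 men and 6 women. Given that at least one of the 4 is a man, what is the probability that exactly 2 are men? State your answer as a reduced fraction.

Work in counts. Selections with at least one man: C(11,4) − C(6,4) = 330 − 15 = 315.
Of those, selections where exactly 2 are men: C(5,2)·C(6,2) = 10·15 = 150.
Conditional probability = 150/315 = 10/21.

10/21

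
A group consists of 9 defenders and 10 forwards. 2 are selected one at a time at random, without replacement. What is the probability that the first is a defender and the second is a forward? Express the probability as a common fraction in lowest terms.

Multiply the conditional probabilities at each draw: 9/19 · 10/18 = 90/342 = 5/19.

5/19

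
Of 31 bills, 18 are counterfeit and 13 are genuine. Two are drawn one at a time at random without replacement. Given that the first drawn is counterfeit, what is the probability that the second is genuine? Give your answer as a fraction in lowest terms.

After removing one counterfeit, 30 remain: 17 counterfeit and 13 genuine.
So the probability the next is genuine is 13/30.

13/30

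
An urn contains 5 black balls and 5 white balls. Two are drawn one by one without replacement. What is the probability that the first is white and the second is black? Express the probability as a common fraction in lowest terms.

Multiply the conditional probabilities at each draw: 5/10 · 5/9 = 25/90 = 5/18.

5/18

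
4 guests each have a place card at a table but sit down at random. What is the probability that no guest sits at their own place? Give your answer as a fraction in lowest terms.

There are 4! = 24 seatings.
By inclusion-exclusion, seatings with no fixed points: C(4,0)·4! − C(4,1)·3! + C(4,2)·2! − C(4,3)·1! + C(4,4)·0! = 9.
Probability = 9/24 = 3/8.

3/8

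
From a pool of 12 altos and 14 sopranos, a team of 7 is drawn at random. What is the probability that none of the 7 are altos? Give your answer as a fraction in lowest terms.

There are C(26,7) = 657800 possible selections.
Selections with no altos (all sopranos): C(14,7) = 3432.
Probability = 3432/657800 = 3/575.

3/575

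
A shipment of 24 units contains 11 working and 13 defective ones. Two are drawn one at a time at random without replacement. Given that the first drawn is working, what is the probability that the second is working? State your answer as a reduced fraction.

After removing one working, 23 remain: 10 working and 13 defective.
So the probability the next is working is 10/23.

10/23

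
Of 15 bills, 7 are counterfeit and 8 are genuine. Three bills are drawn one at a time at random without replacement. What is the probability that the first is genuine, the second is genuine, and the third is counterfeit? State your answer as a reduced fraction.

Multiply the conditional probabilities at each draw: 8/15 · 7/14 · 7/13 = 392/2730 = 28/195.

28/195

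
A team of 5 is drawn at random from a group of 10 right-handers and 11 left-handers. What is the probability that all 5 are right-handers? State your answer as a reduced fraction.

4/323

There are C(21,5) = 20349 possible selections.
Selections with all right-handers: C(10,5) = 252.
Probability = 252/20349 = 4/323.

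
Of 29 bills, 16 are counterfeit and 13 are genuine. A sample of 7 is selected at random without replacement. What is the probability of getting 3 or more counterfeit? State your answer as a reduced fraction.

8828/10005

Total selections: C(29,7) = 1560780.
Count the complement (fewer than 3 counterfeit): C(16,0)·C(13,7) + C(16,1)·C(13,6) + C(16,2)·C(13,5) = 1716 + 27456 + 154440 = 183612.
Probability = 1 − 183612/1560780 = 1377168/1560780 = 8828/10005.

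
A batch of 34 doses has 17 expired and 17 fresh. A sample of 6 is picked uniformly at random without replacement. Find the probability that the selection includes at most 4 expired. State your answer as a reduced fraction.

18049/19778

Total selections: C(34,6) = 1344904.
Count the complement (more than 4 expired): C(17,5)·C(17,1) + C(17,6)·C(17,0) = 105196 + 12376 = 117572.
Probability = 1 − 117572/1344904 = 1227332/1344904 = 18049/19778.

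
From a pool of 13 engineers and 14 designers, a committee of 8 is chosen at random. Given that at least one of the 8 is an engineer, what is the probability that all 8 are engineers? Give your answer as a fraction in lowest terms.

3/5168

Work in counts. Selections with at least one engineer: C(27,8) − C(14,8) = 2220075 − 3003 = 2217072.
Of those, selections where all 8 are engineers: C(13,8) = 1287.
Conditional probability = 1287/2217072 = 3/5168.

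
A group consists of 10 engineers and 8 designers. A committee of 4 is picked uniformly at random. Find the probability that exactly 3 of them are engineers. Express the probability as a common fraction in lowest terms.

16/51

Total number of selections: C(18,4) = 3060.
Selections with exactly 3 engineers: choose 3 of the 10 engineers and 1 of the 8 designers, C(10,3)·C(8,1) = 120·8 = 960.
Probability = 960/3060 = 16/51.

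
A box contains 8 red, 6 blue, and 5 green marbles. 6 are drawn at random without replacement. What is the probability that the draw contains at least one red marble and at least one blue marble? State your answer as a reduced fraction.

There are C(19,6) = 27132 possible draws.
By inclusion-exclusion on the complements, draws missing all red or all blue: C(11,6) + C(13,6) − C(5,6) = 462 + 1716 − 0 = 2178.
So draws with at least one of each: 27132 − 2178 = 24954, probability 24954/27132 = 4159/4522.

4159/4522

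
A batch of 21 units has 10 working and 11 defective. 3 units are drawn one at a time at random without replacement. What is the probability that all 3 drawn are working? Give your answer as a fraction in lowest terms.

Multiply the conditional probabilities at each draw: 10/21 · 9/20 · 8/19 = 720/7980 = 12/133.

12/133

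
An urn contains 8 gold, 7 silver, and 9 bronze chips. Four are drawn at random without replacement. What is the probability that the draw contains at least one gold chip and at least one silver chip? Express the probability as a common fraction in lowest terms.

There are C(24,4) = 10626 possible draws.
By inclusion-exclusion on the complements, draws missing all gold or all silver: C(16,4) + C(17,4) − C(9,4) = 1820 + 2380 − 126 = 4074.
So draws with at least one of each: 10626 − 4074 = 6552, probability 6552/10626 = 156/253.

156/253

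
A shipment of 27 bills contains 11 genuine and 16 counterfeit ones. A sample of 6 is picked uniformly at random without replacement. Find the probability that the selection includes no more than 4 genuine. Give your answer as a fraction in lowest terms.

4366/4485

There are C(27,6) = 296010 ways to choose the 6.
Count the complement (more than 4 genuine): C(11,5)·C(16,1) + C(11,6)·C(16,0) = 7392 + 462 = 7854.
Probability = 1 − 7854/296010 = 288156/296010 = 4366/4485.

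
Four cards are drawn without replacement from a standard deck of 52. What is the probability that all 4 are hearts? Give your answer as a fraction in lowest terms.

11/4165

There are C(52,4) = 270725 possible 4-card hands.
Hands that are all hearts: C(13,4) = 715.
Probability = 715/270725 = 11/4165.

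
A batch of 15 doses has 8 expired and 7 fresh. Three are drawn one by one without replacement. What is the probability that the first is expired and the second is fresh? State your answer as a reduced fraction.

Multiply the conditional probabilities at each draw: 8/15 · 7/14 = 56/210 = 4/15.

4/15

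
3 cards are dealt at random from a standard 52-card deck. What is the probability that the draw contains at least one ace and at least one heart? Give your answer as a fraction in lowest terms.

33/260

There are C(52,3) = 22100 possible draws.
By inclusion-exclusion on the complements, draws missing all aces or all hearts: C(48,3) + C(39,3) − C(36,3) = 17296 + 9139 − 7140 = 19295.
So draws with at least one of each: 22100 − 19295 = 2805, probability 2805/22100 = 33/260.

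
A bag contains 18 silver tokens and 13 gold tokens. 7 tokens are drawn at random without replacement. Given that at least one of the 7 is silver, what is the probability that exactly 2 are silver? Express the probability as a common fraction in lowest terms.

5049/67381

Work in counts. Selections with at least one silver: C(31,7) − C(13,7) = 2629575 − 1716 = 2627859.
Of those, selections where exactly 2 are silver: C(18,2)·C(13,5) = 153·1287 = 196911.
Conditional probability = 196911/2627859 = 5049/67381.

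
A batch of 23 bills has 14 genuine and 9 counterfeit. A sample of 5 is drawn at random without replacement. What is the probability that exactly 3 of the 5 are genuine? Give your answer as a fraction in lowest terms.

There are C(23,5) = 33649 ways to choose 5 from 23.
Selections with exactly 3 genuine: choose 3 of the 14 genuine and 2 of the 9 counterfeit, C(14,3)·C(9,2) = 364·36 = 13104.
Probability = 13104/33649 = 1872/4807.

1872/4807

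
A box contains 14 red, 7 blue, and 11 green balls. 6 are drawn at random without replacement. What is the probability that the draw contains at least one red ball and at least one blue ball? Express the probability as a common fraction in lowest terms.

50785/64728

There are C(32,6) = 906192 possible draws.
By inclusion-exclusion on the complements, draws missing all red or all blue: C(18,6) + C(25,6) − C(11,6) = 18564 + 177100 − 462 = 195202.
So draws with at least one of each: 906192 − 195202 = 710990, probability 710990/906192 = 50785/64728.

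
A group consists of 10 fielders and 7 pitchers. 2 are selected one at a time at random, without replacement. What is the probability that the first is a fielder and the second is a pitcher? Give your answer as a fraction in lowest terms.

Multiply the conditional probabilities at each draw: 10/17 · 7/16 = 70/272 = 35/136.

35/136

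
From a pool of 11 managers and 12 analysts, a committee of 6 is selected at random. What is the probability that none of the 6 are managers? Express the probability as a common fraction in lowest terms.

There are C(23,6) = 100947 possible selections.
Selections with no managers (all analysts): C(12,6) = 924.
Probability = 924/100947 = 4/437.

4/437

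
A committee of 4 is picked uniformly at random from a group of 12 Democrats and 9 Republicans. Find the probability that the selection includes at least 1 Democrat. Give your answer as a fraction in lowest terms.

There are C(21,4) = 5985 ways to choose the 4.
The complement is all 4 are Republicans: C(9,4) = 126.
Probability = 1 − 126/5985 = 5859/5985 = 93/95.

93/95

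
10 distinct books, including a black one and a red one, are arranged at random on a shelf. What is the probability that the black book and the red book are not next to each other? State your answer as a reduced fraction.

There are 10! = 3628800 arrangements.
Arrangements with the black book and the red book adjacent: 2·9! = 725760.
So not adjacent: 3628800 − 725760 = 2903040, probability 2903040/3628800 = 4/5.

4/5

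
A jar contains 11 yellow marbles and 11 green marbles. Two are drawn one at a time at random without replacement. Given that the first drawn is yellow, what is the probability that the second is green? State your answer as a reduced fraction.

After removing one yellow, 21 remain: 10 yellow and 11 green.
So the probability the next is green is 11/21.

11/21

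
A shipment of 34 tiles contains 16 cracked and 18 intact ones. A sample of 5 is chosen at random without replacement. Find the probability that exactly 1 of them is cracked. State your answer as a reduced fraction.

The sample space is all 5-subsets of the 34: C(34,5) = 278256.
Selections with exactly 1 cracked: choose 1 of the 16 cracked and 4 of the 18 intact, C(16,1)·C(18,4) = 16·3060 = 48960.
Probability = 48960/278256 = 60/341.

60/341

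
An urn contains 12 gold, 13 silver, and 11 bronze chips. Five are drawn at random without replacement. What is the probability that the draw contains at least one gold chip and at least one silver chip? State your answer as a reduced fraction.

3913/4896

There are C(36,5) = 376992 possible draws.
By inclusion-exclusion on the complements, draws missing all gold or all silver: C(24,5) + C(23,5) − C(11,5) = 42504 + 33649 − 462 = 75691.
So draws with at least one of each: 376992 − 75691 = 301301, probability 301301/376992 = 3913/4896.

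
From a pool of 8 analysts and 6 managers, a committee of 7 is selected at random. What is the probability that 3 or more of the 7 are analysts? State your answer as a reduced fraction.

Total selections: C(14,7) = 3432.
Favorable selections (3 or more analysts): C(8,3)·C(6,4) + C(8,4)·C(6,3) + C(8,5)·C(6,2) + C(8,6)·C(6,1) + C(8,7)·C(6,0) = 840 + 1400 + 840 + 168 + 8 = 3256.
Probability = 3256/3432 = 37/39.

37/39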